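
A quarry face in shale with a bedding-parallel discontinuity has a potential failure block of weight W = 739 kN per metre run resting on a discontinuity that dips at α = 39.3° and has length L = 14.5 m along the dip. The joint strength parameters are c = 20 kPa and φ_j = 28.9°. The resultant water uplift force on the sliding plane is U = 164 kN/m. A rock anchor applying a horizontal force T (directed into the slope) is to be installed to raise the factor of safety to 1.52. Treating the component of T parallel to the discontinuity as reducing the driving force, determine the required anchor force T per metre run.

T = 129 kN/m

Resolving forces along and normal to the sliding plane, with the horizontal anchor force T adding T·sinα to the effective normal force and T·cosα acting up the plane against the driving force:
FS = [cL + (W cosα − U + T sinα) tanφ_j] / [W sinα − T cosα]
Without the anchor: N' = 407.9 kN/m, driving T_d = 468.1 kN/m, resisting R = 20·14.5 + 407.9·tan28.9° = 515.2 kN/m, FS = 1.10.
Setting FS = 1.52 and solving for T:
1.52·(468.1 − T cos39.3°) = 515.2 + T sin39.3°·tan28.9°
T·(sin39.3°·tan28.9° + 1.52·cos39.3°) = 1.52·468.1 − 515.2
T·(0.6334·0.5520 + 1.52·0.7738) = 711.5 − 515.2 = 196.3
T·1.5259 = 196.3
T = 128.7 kN/m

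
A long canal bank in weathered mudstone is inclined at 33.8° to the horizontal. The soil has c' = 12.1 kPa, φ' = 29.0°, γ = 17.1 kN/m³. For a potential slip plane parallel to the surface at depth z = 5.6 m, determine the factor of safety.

For an infinite slope with a slip plane parallel to the surface (no pore pressure): FS = [c' + γz cos²β tanφ'] / [γz sinβ cosβ].
γz = 17.1·5.6 = 95.76 kN/m²
Numerator = 12.1 + 95.76·cos²33.8°·tan29.0° = 12.1 + 95.76·0.6905·0.5543 = 48.754 kPa
Denominator = 95.76·sin33.8°·cos33.8° = 95.76·0.5563·0.8310 = 44.267 kPa
FS = 48.754 / 44.267 = 1.101

FS = 1.10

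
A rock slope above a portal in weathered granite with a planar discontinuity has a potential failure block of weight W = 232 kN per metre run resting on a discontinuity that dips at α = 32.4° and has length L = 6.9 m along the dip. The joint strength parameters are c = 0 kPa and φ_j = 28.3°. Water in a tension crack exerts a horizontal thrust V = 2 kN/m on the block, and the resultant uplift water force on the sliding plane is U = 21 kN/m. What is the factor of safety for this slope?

FS = 0.74

Resolving the block weight along and normal to the plane and applying the Mohr–Coulomb strength on the joint:
N' = W cosα − U − V sinα = 232·cos32.4° − 21 − 2·sin32.4° = 173.8 kN/m
Driving force T = W sinα + V cosα = 232·sin32.4° + 2·cos32.4° = 126.0 kN/m
Resisting force R = c·L + N'·tanφ_j = 0·6.9 + 173.8·tan28.3° = 0.0 + 93.6 = 93.6 kN/m
FS = R / T = 93.6 / 126.0 = 0.743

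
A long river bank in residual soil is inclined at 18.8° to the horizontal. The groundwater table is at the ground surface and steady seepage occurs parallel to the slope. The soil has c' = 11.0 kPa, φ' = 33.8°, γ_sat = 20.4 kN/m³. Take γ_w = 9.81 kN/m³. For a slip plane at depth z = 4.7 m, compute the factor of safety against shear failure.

FS = 1.40

With seepage parallel to the slope and the water table at the surface, the effective normal stress on the slip plane uses the buoyant unit weight γ' = γ_sat − γ_w while the driving shear stress uses γ_sat:
FS = [c' + γ' z cos²β tanφ'] / [γ_sat z sinβ cosβ]
γ' = 20.4 − 9.81 = 10.59 kN/m³
Numerator = 11.0 + 10.59·4.7·cos²18.8°·tan33.8° = 11.0 + 10.59·4.7·0.8961·0.6694 = 40.860 kPa
Denominator = 20.4·4.7·sin18.8°·cos18.8° = 20.4·4.7·0.3223·0.9466 = 29.250 kPa
FS = 40.860 / 29.250 = 1.397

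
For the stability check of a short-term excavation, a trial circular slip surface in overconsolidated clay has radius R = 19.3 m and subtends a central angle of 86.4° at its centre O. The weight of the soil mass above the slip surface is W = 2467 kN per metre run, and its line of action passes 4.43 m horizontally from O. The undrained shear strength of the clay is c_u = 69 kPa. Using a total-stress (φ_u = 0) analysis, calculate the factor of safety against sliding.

FS = 3.55

Taking moments about the centre O, the resisting moment is provided by the undrained shear strength acting along the arc:
Arc length L_a = R·θ = 19.3·(86.4°·π/180) = 19.3·1.5080 = 29.10 m
M_R = c_u·L_a·R = 69·29.10·19.3 = 38757.4 kN·m/m
M_D = W·d = 2467·4.43 = 10928.8 kN·m/m
FS = M_R / M_D = 38757.4 / 10928.8 = 3.546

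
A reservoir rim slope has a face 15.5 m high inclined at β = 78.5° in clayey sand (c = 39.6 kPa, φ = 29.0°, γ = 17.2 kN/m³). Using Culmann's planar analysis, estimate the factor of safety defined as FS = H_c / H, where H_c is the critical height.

FS = 1.45

H_c = (4c/γ) · sinβ cosφ / [1 − cos(β − φ)]
    = (4·39.6/17.2) · sin78.5°·cos29.0° / [1 − cos49.5°]
    = 9.209 · 0.8571 / 0.3506 = 22.52 m
FS = H_c / H = 22.52 / 15.5 = 1.453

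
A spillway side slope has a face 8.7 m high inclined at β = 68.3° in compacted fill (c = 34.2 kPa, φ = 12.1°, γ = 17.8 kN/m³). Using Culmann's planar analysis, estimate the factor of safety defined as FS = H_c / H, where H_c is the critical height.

FS = 1.81

H_c = (4c/γ) · sinβ cosφ / [1 − cos(β − φ)]
    = (4·34.2/17.8) · sin68.3°·cos12.1° / [1 − cos56.2°]
    = 7.685 · 0.9085 / 0.4437 = 15.74 m
FS = H_c / H = 15.74 / 8.7 = 1.809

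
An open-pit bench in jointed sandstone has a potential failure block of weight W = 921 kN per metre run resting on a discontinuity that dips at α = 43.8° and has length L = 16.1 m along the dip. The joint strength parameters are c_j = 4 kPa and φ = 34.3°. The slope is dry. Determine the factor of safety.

Resolving the block weight along and normal to the plane and applying the Mohr–Coulomb strength on the joint:
N' = W cosα = 921·cos43.8° = 664.7 kN/m
Driving force T = W sinα = 921·sin43.8° = 637.5 kN/m
Resisting force R = c_j·L + N'·tanφ = 4·16.1 + 664.7·tan34.3° = 64.4 + 453.5 = 517.9 kN/m
FS = R / T = 517.9 / 637.5 = 0.812

FS = 0.81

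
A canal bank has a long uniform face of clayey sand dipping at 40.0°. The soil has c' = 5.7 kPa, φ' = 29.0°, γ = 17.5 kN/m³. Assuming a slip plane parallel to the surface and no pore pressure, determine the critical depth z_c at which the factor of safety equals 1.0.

Setting FS = 1.00 in FS = [c' + γz cos²β tanφ'] / [γz sinβ cosβ] and solving for z:
z = c' / [γ cosβ (FS·sinβ − cosβ·tanφ')]
  = 5.7 / [17.5·cos40.0°·(1.00·sin40.0° − cos40.0°·tan29.0°)]
  = 5.7 / [17.5·0.7660·(1.00·0.6428 − 0.7660·0.5543)]
  = 5.7 / 2.9246 = 1.949 m

z_c = 1.95 m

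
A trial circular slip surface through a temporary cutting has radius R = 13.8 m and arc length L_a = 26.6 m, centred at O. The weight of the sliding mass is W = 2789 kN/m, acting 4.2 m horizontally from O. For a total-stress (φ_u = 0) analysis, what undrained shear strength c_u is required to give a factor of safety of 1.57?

FS = c_u·L_a·R / (W·d), so c_u = FS·W·d / (L_a·R).
c_u = 1.57·2789·4.2 / (26.60·13.8) = 18390.7 / 367.08 = 50.10 kPa

c_u = 50.1 kPa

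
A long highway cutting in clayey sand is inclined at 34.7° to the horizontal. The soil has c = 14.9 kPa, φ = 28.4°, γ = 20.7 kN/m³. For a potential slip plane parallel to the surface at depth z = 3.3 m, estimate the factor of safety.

For an infinite slope with a slip plane parallel to the surface (no pore pressure): FS = [c + γz cos²β tanφ] / [γz sinβ cosβ].
γz = 20.7·3.3 = 68.31 kN/m²
Numerator = 14.9 + 68.31·cos²34.7°·tan28.4° = 14.9 + 68.31·0.6759·0.5407 = 39.865 kPa
Denominator = 68.31·sin34.7°·cos34.7° = 68.31·0.5693·0.8221 = 31.971 kPa
FS = 39.865 / 31.971 = 1.247

FS = 1.25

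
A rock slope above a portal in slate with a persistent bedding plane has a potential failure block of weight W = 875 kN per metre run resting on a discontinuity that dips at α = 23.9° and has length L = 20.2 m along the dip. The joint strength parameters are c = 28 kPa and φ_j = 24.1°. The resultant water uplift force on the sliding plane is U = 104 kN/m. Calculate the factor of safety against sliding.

Resolving the block weight along and normal to the plane and applying the Mohr–Coulomb strength on the joint:
N' = W cosα − U = 875·cos23.9° − 104 = 696.0 kN/m
Driving force T = W sinα = 875·sin23.9° = 354.5 kN/m
Resisting force R = c·L + N'·tanφ_j = 28·20.2 + 696.0·tan24.1° = 565.6 + 311.3 = 876.9 kN/m
FS = R / T = 876.9 / 354.5 = 2.474

FS = 2.47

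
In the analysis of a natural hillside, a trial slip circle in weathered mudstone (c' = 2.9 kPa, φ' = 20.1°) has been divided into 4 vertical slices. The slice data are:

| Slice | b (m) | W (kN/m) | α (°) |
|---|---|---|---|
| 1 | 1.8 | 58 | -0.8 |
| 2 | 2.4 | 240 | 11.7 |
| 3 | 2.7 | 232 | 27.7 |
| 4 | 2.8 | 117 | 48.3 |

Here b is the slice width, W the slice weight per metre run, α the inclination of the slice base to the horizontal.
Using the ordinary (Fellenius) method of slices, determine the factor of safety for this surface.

FS = 1.00

Ordinary method of slices: FS = Σ[c'·Δl_i + (W_i cosα_i)·tanφ'] / Σ W_i sinα_i, with Δl_i = b_i / cosα_i.
Slice 1: Δl = 1.8/cos(-0.8°) = 1.800 m; N'_1 = 58·cos(-0.8°) = 58.0; c'Δl = 5.22; W sinα = -0.8
Slice 2: Δl = 2.4/cos11.7° = 2.451 m; N'_2 = 240·cos11.7° = 235.0; c'Δl = 7.11; W sinα = 48.7
Slice 3: Δl = 2.7/cos27.7° = 3.049 m; N'_3 = 232·cos27.7° = 205.4; c'Δl = 8.84; W sinα = 107.8
Slice 4: Δl = 2.8/cos48.3° = 4.209 m; N'_4 = 117·cos48.3° = 77.8; c'Δl = 12.21; W sinα = 87.4
Σc'Δl = 33.4 kN/m; ΣN' = 576.3 kN/m; ΣW sinα = 243.1 kN/m
Resisting = 33.4 + 576.3·tan20.1° = 33.4 + 210.9 = 244.3 kN/m
FS = 244.3 / 243.1 = 1.005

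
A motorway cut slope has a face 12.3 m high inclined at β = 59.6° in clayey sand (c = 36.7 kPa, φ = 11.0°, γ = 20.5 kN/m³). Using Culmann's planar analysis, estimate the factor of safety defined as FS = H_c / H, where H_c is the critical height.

FS = 1.46

H_c = (4c/γ) · sinβ cosφ / [1 − cos(β − φ)]
    = (4·36.7/20.5) · sin59.6°·cos11.0° / [1 − cos48.6°]
    = 7.161 · 0.8467 / 0.3387 = 17.90 m
FS = H_c / H = 17.90 / 12.3 = 1.455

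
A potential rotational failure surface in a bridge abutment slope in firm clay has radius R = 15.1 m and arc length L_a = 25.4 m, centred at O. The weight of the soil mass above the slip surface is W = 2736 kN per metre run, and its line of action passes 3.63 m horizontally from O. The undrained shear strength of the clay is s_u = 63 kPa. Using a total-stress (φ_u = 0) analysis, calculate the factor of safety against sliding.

Taking moments about the centre O, the resisting moment is provided by the undrained shear strength acting along the arc:
M_R = s_u·L_a·R = 63·25.40·15.1 = 24163.0 kN·m/m
M_D = W·d = 2736·3.63 = 9931.7 kN·m/m
FS = M_R / M_D = 24163.0 / 9931.7 = 2.433

FS = 2.43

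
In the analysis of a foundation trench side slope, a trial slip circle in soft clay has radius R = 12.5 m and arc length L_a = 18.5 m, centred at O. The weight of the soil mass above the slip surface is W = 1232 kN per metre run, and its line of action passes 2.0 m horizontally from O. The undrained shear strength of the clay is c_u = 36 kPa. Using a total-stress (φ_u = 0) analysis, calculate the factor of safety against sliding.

Taking moments about the centre O, the resisting moment is provided by the undrained shear strength acting along the arc:
M_R = c_u·L_a·R = 36·18.50·12.5 = 8325.0 kN·m/m
M_D = W·d = 1232·2.0 = 2464.0 kN·m/m
FS = M_R / M_D = 8325.0 / 2464.0 = 3.379

FS = 3.38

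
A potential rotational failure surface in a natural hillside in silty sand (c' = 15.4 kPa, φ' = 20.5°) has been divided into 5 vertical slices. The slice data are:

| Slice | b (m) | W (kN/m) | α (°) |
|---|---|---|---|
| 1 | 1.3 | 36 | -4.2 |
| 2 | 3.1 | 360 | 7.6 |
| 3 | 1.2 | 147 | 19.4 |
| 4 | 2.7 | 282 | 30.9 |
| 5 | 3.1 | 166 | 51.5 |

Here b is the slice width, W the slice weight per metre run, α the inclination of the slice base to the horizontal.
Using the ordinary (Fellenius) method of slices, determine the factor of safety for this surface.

Ordinary method of slices: FS = Σ[c'·Δl_i + (W_i cosα_i)·tanφ'] / Σ W_i sinα_i, with Δl_i = b_i / cosα_i.
Slice 1: Δl = 1.3/cos(-4.2°) = 1.304 m; N'_1 = 36·cos(-4.2°) = 35.9; c'Δl = 20.07; W sinα = -2.6
Slice 2: Δl = 3.1/cos7.6° = 3.127 m; N'_2 = 360·cos7.6° = 356.8; c'Δl = 48.16; W sinα = 47.6
Slice 3: Δl = 1.2/cos19.4° = 1.272 m; N'_3 = 147·cos19.4° = 138.7; c'Δl = 19.59; W sinα = 48.8
Slice 4: Δl = 2.7/cos30.9° = 3.147 m; N'_4 = 282·cos30.9° = 242.0; c'Δl = 48.46; W sinα = 144.8
Slice 5: Δl = 3.1/cos51.5° = 4.980 m; N'_5 = 166·cos51.5° = 103.3; c'Δl = 76.69; W sinα = 129.9
Σc'Δl = 213.0 kN/m; ΣN' = 876.7 kN/m; ΣW sinα = 368.5 kN/m
Resisting = 213.0 + 876.7·tan20.5° = 213.0 + 327.8 = 540.8 kN/m
FS = 540.8 / 368.5 = 1.467

FS = 1.47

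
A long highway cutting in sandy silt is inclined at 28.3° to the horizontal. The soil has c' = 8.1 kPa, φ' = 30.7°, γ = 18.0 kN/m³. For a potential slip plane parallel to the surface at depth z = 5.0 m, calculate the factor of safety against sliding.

For an infinite slope with a slip plane parallel to the surface (no pore pressure): FS = [c' + γz cos²β tanφ'] / [γz sinβ cosβ].
γz = 18.0·5.0 = 90.00 kN/m²
Numerator = 8.1 + 90.00·cos²28.3°·tan30.7° = 8.1 + 90.00·0.7752·0.5938 = 49.527 kPa
Denominator = 90.00·sin28.3°·cos28.3° = 90.00·0.4741·0.8805 = 37.568 kPa
FS = 49.527 / 37.568 = 1.318

FS = 1.32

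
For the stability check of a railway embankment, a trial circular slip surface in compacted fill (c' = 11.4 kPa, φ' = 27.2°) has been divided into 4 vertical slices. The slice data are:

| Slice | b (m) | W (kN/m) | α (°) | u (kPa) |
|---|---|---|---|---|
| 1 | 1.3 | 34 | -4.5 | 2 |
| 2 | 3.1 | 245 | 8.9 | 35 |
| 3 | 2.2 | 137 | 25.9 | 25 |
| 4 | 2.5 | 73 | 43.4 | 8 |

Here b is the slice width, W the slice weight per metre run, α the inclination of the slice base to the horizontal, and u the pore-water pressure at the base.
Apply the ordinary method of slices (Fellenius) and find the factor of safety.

FS = 1.70

Ordinary method of slices: FS = Σ[c'·Δl_i + (W_i cosα_i − u_i·Δl_i)·tanφ'] / Σ W_i sinα_i, with Δl_i = b_i / cosα_i.
Slice 1: Δl = 1.3/cos(-4.5°) = 1.304 m; N'_1 = 34·cos(-4.5°) − 2·1.304 = 31.3; c'Δl = 14.87; W sinα = -2.7
Slice 2: Δl = 3.1/cos8.9° = 3.138 m; N'_2 = 245·cos8.9° − 35·3.138 = 132.2; c'Δl = 35.77; W sinα = 37.9
Slice 3: Δl = 2.2/cos25.9° = 2.446 m; N'_3 = 137·cos25.9° − 25·2.446 = 62.1; c'Δl = 27.88; W sinα = 59.8
Slice 4: Δl = 2.5/cos43.4° = 3.441 m; N'_4 = 73·cos43.4° − 8·3.441 = 25.5; c'Δl = 39.23; W sinα = 50.2
Σc'Δl = 117.7 kN/m; ΣN' = 251.1 kN/m; ΣW sinα = 145.2 kN/m
Resisting = 117.7 + 251.1·tan27.2° = 117.7 + 129.1 = 246.8 kN/m
FS = 246.8 / 145.2 = 1.699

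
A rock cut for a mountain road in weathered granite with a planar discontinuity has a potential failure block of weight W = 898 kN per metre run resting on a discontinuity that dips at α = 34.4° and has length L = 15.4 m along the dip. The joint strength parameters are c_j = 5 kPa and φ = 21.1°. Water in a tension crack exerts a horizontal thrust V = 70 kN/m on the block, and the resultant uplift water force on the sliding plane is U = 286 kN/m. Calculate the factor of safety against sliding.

FS = 0.42

Resolving the block weight along and normal to the plane and applying the Mohr–Coulomb strength on the joint:
N' = W cosα − U − V sinα = 898·cos34.4° − 286 − 70·sin34.4° = 415.4 kN/m
Driving force T = W sinα + V cosα = 898·sin34.4° + 70·cos34.4° = 565.1 kN/m
Resisting force R = c_j·L + N'·tanφ = 5·15.4 + 415.4·tan21.1° = 77.0 + 160.3 = 237.3 kN/m
FS = R / T = 237.3 / 565.1 = 0.420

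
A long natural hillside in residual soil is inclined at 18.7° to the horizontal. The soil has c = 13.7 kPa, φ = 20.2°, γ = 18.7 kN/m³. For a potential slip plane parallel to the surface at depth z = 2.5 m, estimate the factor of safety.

For an infinite slope with a slip plane parallel to the surface (no pore pressure): FS = [c + γz cos²β tanφ] / [γz sinβ cosβ].
γz = 18.7·2.5 = 46.75 kN/m²
Numerator = 13.7 + 46.75·cos²18.7°·tan20.2° = 13.7 + 46.75·0.8972·0.3679 = 29.133 kPa
Denominator = 46.75·sin18.7°·cos18.7° = 46.75·0.3206·0.9472 = 14.197 kPa
FS = 29.133 / 14.197 = 2.052

FS = 2.05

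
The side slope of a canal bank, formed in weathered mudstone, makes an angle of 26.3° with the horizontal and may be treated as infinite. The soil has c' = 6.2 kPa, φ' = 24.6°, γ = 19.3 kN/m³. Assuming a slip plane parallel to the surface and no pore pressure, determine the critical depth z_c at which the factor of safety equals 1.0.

z_c = 10.98 m

Setting FS = 1.00 in FS = [c' + γz cos²β tanφ'] / [γz sinβ cosβ] and solving for z:
z = c' / [γ cosβ (FS·sinβ − cosβ·tanφ')]
  = 6.2 / [19.3·cos26.3°·(1.00·sin26.3° − cos26.3°·tan24.6°)]
  = 6.2 / [19.3·0.8965·(1.00·0.4431 − 0.8965·0.4578)]
  = 6.2 / 0.5645 = 10.983 m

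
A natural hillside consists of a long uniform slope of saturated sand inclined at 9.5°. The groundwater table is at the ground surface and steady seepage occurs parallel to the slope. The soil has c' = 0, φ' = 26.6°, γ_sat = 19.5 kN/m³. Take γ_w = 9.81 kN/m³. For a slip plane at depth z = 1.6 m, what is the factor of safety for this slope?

FS = 1.49

With seepage parallel to the slope and the water table at the surface, the effective normal stress on the slip plane uses the buoyant unit weight γ' = γ_sat − γ_w while the driving shear stress uses γ_sat:
FS = [c' + γ' z cos²β tanφ'] / [γ_sat z sinβ cosβ]
(For c' = 0 this reduces to FS = (γ'/γ_sat)·tanφ'/tanβ.)
γ' = 19.5 − 9.81 = 9.69 kN/m³
Numerator = 0.0 + 9.69·1.6·cos²9.5°·tan26.6° = 0.0 + 9.69·1.6·0.9728·0.5008 = 7.552 kPa
Denominator = 19.5·1.6·sin9.5°·cos9.5° = 19.5·1.6·0.1650·0.9863 = 5.079 kPa
FS = 7.552 / 5.079 = 1.487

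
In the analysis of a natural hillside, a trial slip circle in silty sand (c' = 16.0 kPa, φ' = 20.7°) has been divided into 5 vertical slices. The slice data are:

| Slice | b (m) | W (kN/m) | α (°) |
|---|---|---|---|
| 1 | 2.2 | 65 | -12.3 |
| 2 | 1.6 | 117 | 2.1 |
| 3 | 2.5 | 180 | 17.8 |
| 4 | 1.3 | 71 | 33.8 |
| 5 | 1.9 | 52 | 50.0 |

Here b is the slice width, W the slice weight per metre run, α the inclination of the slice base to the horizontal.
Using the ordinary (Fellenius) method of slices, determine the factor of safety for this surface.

FS = 2.76

Ordinary method of slices: FS = Σ[c'·Δl_i + (W_i cosα_i)·tanφ'] / Σ W_i sinα_i, with Δl_i = b_i / cosα_i.
Slice 1: Δl = 2.2/cos(-12.3°) = 2.252 m; N'_1 = 65·cos(-12.3°) = 63.5; c'Δl = 36.03; W sinα = -13.8
Slice 2: Δl = 1.6/cos2.1° = 1.601 m; N'_2 = 117·cos2.1° = 116.9; c'Δl = 25.62; W sinα = 4.3
Slice 3: Δl = 2.5/cos17.8° = 2.626 m; N'_3 = 180·cos17.8° = 171.4; c'Δl = 42.01; W sinα = 55.0
Slice 4: Δl = 1.3/cos33.8° = 1.564 m; N'_4 = 71·cos33.8° = 59.0; c'Δl = 25.03; W sinα = 39.5
Slice 5: Δl = 1.9/cos50.0° = 2.956 m; N'_5 = 52·cos50.0° = 33.4; c'Δl = 47.29; W sinα = 39.8
Σc'Δl = 176.0 kN/m; ΣN' = 444.2 kN/m; ΣW sinα = 124.8 kN/m
Resisting = 176.0 + 444.2·tan20.7° = 176.0 + 167.9 = 343.8 kN/m
FS = 343.8 / 124.8 = 2.755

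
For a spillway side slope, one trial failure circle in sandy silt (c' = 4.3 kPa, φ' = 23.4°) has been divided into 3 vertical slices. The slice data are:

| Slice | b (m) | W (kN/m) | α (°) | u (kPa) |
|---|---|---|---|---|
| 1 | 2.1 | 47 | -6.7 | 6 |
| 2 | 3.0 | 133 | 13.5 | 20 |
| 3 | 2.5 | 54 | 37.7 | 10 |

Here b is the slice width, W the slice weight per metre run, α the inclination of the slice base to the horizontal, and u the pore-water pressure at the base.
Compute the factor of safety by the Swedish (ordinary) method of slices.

FS = 1.45

Ordinary method of slices: FS = Σ[c'·Δl_i + (W_i cosα_i − u_i·Δl_i)·tanφ'] / Σ W_i sinα_i, with Δl_i = b_i / cosα_i.
Slice 1: Δl = 2.1/cos(-6.7°) = 2.114 m; N'_1 = 47·cos(-6.7°) − 6·2.114 = 34.0; c'Δl = 9.09; W sinα = -5.5
Slice 2: Δl = 3.0/cos13.5° = 3.085 m; N'_2 = 133·cos13.5° − 20·3.085 = 67.6; c'Δl = 13.27; W sinα = 31.0
Slice 3: Δl = 2.5/cos37.7° = 3.160 m; N'_3 = 54·cos37.7° − 10·3.160 = 11.1; c'Δl = 13.59; W sinα = 33.0
Σc'Δl = 35.9 kN/m; ΣN' = 112.7 kN/m; ΣW sinα = 58.6 kN/m
Resisting = 35.9 + 112.7·tan23.4° = 35.9 + 48.8 = 84.7 kN/m
FS = 84.7 / 58.6 = 1.446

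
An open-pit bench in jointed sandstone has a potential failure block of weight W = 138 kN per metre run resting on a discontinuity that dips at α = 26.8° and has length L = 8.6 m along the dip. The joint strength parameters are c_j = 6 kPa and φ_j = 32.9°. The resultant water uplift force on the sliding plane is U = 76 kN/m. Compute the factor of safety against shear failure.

FS = 1.32

Resolving the block weight along and normal to the plane and applying the Mohr–Coulomb strength on the joint:
N' = W cosα − U = 138·cos26.8° − 76 = 47.2 kN/m
Driving force T = W sinα = 138·sin26.8° = 62.2 kN/m
Resisting force R = c_j·L + N'·tanφ_j = 6·8.6 + 47.2·tan32.9° = 51.6 + 30.5 = 82.1 kN/m
FS = R / T = 82.1 / 62.2 = 1.320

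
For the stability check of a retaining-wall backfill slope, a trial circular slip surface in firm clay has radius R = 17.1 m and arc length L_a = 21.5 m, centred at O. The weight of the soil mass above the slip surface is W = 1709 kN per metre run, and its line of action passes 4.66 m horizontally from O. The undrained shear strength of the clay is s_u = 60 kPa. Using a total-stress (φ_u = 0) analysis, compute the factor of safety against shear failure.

Taking moments about the centre O, the resisting moment is provided by the undrained shear strength acting along the arc:
M_R = s_u·L_a·R = 60·21.50·17.1 = 22059.0 kN·m/m
M_D = W·d = 1709·4.66 = 7963.9 kN·m/m
FS = M_R / M_D = 22059.0 / 7963.9 = 2.770

FS = 2.77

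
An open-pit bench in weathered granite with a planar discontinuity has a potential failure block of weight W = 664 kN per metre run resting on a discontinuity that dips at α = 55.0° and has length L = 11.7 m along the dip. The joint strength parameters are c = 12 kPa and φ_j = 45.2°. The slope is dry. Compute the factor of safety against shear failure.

Resolving the block weight along and normal to the plane and applying the Mohr–Coulomb strength on the joint:
N' = W cosα = 664·cos55.0° = 380.9 kN/m
Driving force T = W sinα = 664·sin55.0° = 543.9 kN/m
Resisting force R = c·L + N'·tanφ_j = 12·11.7 + 380.9·tan45.2° = 140.4 + 383.5 = 523.9 kN/m
FS = R / T = 523.9 / 543.9 = 0.963

FS = 0.96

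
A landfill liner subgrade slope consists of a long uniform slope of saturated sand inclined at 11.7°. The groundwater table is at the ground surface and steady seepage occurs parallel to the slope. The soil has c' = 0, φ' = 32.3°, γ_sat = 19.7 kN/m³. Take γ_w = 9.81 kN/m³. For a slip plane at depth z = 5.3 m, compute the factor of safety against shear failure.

With seepage parallel to the slope and the water table at the surface, the effective normal stress on the slip plane uses the buoyant unit weight γ' = γ_sat − γ_w while the driving shear stress uses γ_sat:
FS = [c' + γ' z cos²β tanφ'] / [γ_sat z sinβ cosβ]
(For c' = 0 this reduces to FS = (γ'/γ_sat)·tanφ'/tanβ.)
γ' = 19.7 − 9.81 = 9.89 kN/m³
Numerator = 0.0 + 9.89·5.3·cos²11.7°·tan32.3° = 0.0 + 9.89·5.3·0.9589·0.6322 = 31.774 kPa
Denominator = 19.7·5.3·sin11.7°·cos11.7° = 19.7·5.3·0.2028·0.9792 = 20.733 kPa
FS = 31.774 / 20.733 = 1.533

FS = 1.53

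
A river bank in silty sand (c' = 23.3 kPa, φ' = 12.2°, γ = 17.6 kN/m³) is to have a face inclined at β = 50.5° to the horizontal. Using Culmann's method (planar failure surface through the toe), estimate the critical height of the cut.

H_c = 18.56 m

Culmann's analysis gives the critical failure plane at α_cr = (β + φ')/2 = (50.5 + 12.2)/2 = 31.4°, and the critical height
H_c = (4c'/γ) · sinβ cosφ' / [1 − cos(β − φ')]
    = (4·23.3/17.6) · sin50.5°·cos12.2° / [1 − cos(38.3°)]
    = 5.295 · 0.7716·0.9774 / [1 − 0.7848]
    = 5.295 · 0.7542 / 0.2152
    = 18.56 m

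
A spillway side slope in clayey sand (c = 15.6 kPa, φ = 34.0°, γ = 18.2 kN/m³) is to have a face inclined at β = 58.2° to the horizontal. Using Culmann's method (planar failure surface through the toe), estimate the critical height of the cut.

Culmann's analysis gives the critical failure plane at α_cr = (β + φ)/2 = (58.2 + 34.0)/2 = 46.1°, and the critical height
H_c = (4c/γ) · sinβ cosφ / [1 − cos(β − φ)]
    = (4·15.6/18.2) · sin58.2°·cos34.0° / [1 − cos(24.2°)]
    = 3.429 · 0.8499·0.8290 / [1 − 0.9121]
    = 3.429 · 0.7046 / 0.0879
    = 27.49 m

H_c = 27.49 m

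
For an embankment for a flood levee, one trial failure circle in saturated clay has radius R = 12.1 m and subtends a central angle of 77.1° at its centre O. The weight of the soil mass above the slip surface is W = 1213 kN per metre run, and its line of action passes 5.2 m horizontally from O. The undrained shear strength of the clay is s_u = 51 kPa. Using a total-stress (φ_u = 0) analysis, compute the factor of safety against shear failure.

Taking moments about the centre O, the resisting moment is provided by the undrained shear strength acting along the arc:
Arc length L_a = R·θ = 12.1·(77.1°·π/180) = 12.1·1.3456 = 16.28 m
M_R = s_u·L_a·R = 51·16.28·12.1 = 10047.8 kN·m/m
M_D = W·d = 1213·5.2 = 6307.6 kN·m/m
FS = M_R / M_D = 10047.8 / 6307.6 = 1.593

FS = 1.59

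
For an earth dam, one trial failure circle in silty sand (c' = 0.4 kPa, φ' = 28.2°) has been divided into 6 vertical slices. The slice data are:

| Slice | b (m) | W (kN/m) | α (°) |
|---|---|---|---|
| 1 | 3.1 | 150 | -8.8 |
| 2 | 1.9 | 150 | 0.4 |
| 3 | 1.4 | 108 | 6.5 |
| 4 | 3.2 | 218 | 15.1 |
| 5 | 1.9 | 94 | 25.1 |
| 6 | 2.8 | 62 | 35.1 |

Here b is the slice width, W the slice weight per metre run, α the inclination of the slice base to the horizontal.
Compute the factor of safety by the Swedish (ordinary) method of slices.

FS = 3.34

Ordinary method of slices: FS = Σ[c'·Δl_i + (W_i cosα_i)·tanφ'] / Σ W_i sinα_i, with Δl_i = b_i / cosα_i.
Slice 1: Δl = 3.1/cos(-8.8°) = 3.137 m; N'_1 = 150·cos(-8.8°) = 148.2; c'Δl = 1.25; W sinα = -22.9
Slice 2: Δl = 1.9/cos0.4° = 1.900 m; N'_2 = 150·cos0.4° = 150.0; c'Δl = 0.76; W sinα = 1.0
Slice 3: Δl = 1.4/cos6.5° = 1.409 m; N'_3 = 108·cos6.5° = 107.3; c'Δl = 0.56; W sinα = 12.2
Slice 4: Δl = 3.2/cos15.1° = 3.314 m; N'_4 = 218·cos15.1° = 210.5; c'Δl = 1.33; W sinα = 56.8
Slice 5: Δl = 1.9/cos25.1° = 2.098 m; N'_5 = 94·cos25.1° = 85.1; c'Δl = 0.84; W sinα = 39.9
Slice 6: Δl = 2.8/cos35.1° = 3.422 m; N'_6 = 62·cos35.1° = 50.7; c'Δl = 1.37; W sinα = 35.7
Σc'Δl = 6.1 kN/m; ΣN' = 751.9 kN/m; ΣW sinα = 122.6 kN/m
Resisting = 6.1 + 751.9·tan28.2° = 6.1 + 403.1 = 409.3 kN/m
FS = 409.3 / 122.6 = 3.337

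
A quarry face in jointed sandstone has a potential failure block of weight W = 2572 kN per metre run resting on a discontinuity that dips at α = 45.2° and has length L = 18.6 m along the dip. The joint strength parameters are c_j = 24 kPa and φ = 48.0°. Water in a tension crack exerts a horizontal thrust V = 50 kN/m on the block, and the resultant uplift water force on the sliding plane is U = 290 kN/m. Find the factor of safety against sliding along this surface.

FS = 1.13

Resolving the block weight along and normal to the plane and applying the Mohr–Coulomb strength on the joint:
N' = W cosα − U − V sinα = 2572·cos45.2° − 290 − 50·sin45.2° = 1486.8 kN/m
Driving force T = W sinα + V cosα = 2572·sin45.2° + 50·cos45.2° = 1860.2 kN/m
Resisting force R = c_j·L + N'·tanφ = 24·18.6 + 1486.8·tan48.0° = 446.4 + 1651.3 = 2097.7 kN/m
FS = R / T = 2097.7 / 1860.2 = 1.128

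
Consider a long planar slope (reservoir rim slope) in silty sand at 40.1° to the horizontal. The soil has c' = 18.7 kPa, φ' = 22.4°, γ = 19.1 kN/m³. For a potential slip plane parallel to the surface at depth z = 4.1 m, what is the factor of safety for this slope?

FS = 0.97

For an infinite slope with a slip plane parallel to the surface (no pore pressure): FS = [c' + γz cos²β tanφ'] / [γz sinβ cosβ].
γz = 19.1·4.1 = 78.31 kN/m²
Numerator = 18.7 + 78.31·cos²40.1°·tan22.4° = 18.7 + 78.31·0.5851·0.4122 = 37.585 kPa
Denominator = 78.31·sin40.1°·cos40.1° = 78.31·0.6441·0.7649 = 38.584 kPa
FS = 37.585 / 38.584 = 0.974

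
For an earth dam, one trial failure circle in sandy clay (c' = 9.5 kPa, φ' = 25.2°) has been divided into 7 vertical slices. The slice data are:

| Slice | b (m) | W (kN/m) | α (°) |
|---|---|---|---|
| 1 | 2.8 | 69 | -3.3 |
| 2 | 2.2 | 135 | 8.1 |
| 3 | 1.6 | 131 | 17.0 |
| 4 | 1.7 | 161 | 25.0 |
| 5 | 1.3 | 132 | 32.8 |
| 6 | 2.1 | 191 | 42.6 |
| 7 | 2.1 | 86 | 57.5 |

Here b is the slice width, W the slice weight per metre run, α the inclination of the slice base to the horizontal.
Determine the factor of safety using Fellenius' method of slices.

Ordinary method of slices: FS = Σ[c'·Δl_i + (W_i cosα_i)·tanφ'] / Σ W_i sinα_i, with Δl_i = b_i / cosα_i.
Slice 1: Δl = 2.8/cos(-3.3°) = 2.805 m; N'_1 = 69·cos(-3.3°) = 68.9; c'Δl = 26.64; W sinα = -4.0
Slice 2: Δl = 2.2/cos8.1° = 2.222 m; N'_2 = 135·cos8.1° = 133.7; c'Δl = 21.11; W sinα = 19.0
Slice 3: Δl = 1.6/cos17.0° = 1.673 m; N'_3 = 131·cos17.0° = 125.3; c'Δl = 15.89; W sinα = 38.3
Slice 4: Δl = 1.7/cos25.0° = 1.876 m; N'_4 = 161·cos25.0° = 145.9; c'Δl = 17.82; W sinα = 68.0
Slice 5: Δl = 1.3/cos32.8° = 1.547 m; N'_5 = 132·cos32.8° = 111.0; c'Δl = 14.69; W sinα = 71.5
Slice 6: Δl = 2.1/cos42.6° = 2.853 m; N'_6 = 191·cos42.6° = 140.6; c'Δl = 27.10; W sinα = 129.3
Slice 7: Δl = 2.1/cos57.5° = 3.908 m; N'_7 = 86·cos57.5° = 46.2; c'Δl = 37.13; W sinα = 72.5
Σc'Δl = 160.4 kN/m; ΣN' = 771.5 kN/m; ΣW sinα = 394.7 kN/m
Resisting = 160.4 + 771.5·tan25.2° = 160.4 + 363.0 = 523.4 kN/m
FS = 523.4 / 394.7 = 1.326

FS = 1.33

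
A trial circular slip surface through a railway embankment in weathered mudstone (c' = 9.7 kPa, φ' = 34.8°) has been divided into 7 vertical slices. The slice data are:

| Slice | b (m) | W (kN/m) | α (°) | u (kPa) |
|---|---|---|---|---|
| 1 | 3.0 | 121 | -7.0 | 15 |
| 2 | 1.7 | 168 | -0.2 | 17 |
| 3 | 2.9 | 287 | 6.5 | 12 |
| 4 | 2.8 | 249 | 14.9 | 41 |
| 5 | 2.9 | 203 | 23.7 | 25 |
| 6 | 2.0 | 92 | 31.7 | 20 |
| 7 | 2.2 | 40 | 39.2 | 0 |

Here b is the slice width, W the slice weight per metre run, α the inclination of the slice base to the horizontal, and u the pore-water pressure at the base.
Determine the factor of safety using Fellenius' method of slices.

Ordinary method of slices: FS = Σ[c'·Δl_i + (W_i cosα_i − u_i·Δl_i)·tanφ'] / Σ W_i sinα_i, with Δl_i = b_i / cosα_i.
Slice 1: Δl = 3.0/cos(-7.0°) = 3.023 m; N'_1 = 121·cos(-7.0°) − 15·3.023 = 74.8; c'Δl = 29.32; W sinα = -14.7
Slice 2: Δl = 1.7/cos(-0.2°) = 1.700 m; N'_2 = 168·cos(-0.2°) − 17·1.700 = 139.1; c'Δl = 16.49; W sinα = -0.6
Slice 3: Δl = 2.9/cos6.5° = 2.919 m; N'_3 = 287·cos6.5° − 12·2.919 = 250.1; c'Δl = 28.31; W sinα = 32.5
Slice 4: Δl = 2.8/cos14.9° = 2.897 m; N'_4 = 249·cos14.9° − 41·2.897 = 121.8; c'Δl = 28.11; W sinα = 64.0
Slice 5: Δl = 2.9/cos23.7° = 3.167 m; N'_5 = 203·cos23.7° − 25·3.167 = 106.7; c'Δl = 30.72; W sinα = 81.6
Slice 6: Δl = 2.0/cos31.7° = 2.351 m; N'_6 = 92·cos31.7° − 20·2.351 = 31.3; c'Δl = 22.80; W sinα = 48.3
Slice 7: Δl = 2.2/cos39.2° = 2.839 m; N'_7 = 40·cos39.2° − 0·2.839 = 31.0; c'Δl = 27.54; W sinα = 25.3
Σc'Δl = 183.3 kN/m; ΣN' = 754.8 kN/m; ΣW sinα = 236.4 kN/m
Resisting = 183.3 + 754.8·tan34.8° = 183.3 + 524.6 = 707.9 kN/m
FS = 707.9 / 236.4 = 2.994

FS = 2.99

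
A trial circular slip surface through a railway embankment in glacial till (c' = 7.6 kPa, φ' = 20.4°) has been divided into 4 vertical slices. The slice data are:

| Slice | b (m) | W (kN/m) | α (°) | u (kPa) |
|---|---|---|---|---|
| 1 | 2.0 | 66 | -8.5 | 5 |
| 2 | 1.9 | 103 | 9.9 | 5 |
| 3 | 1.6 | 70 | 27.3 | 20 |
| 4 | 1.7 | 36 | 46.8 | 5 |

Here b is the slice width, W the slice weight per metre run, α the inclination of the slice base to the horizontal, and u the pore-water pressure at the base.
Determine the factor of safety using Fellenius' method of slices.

Ordinary method of slices: FS = Σ[c'·Δl_i + (W_i cosα_i − u_i·Δl_i)·tanφ'] / Σ W_i sinα_i, with Δl_i = b_i / cosα_i.
Slice 1: Δl = 2.0/cos(-8.5°) = 2.022 m; N'_1 = 66·cos(-8.5°) − 5·2.022 = 55.2; c'Δl = 15.37; W sinα = -9.8
Slice 2: Δl = 1.9/cos9.9° = 1.929 m; N'_2 = 103·cos9.9° − 5·1.929 = 91.8; c'Δl = 14.66; W sinα = 17.7
Slice 3: Δl = 1.6/cos27.3° = 1.801 m; N'_3 = 70·cos27.3° − 20·1.801 = 26.2; c'Δl = 13.68; W sinα = 32.1
Slice 4: Δl = 1.7/cos46.8° = 2.483 m; N'_4 = 36·cos46.8° − 5·2.483 = 12.2; c'Δl = 18.87; W sinα = 26.2
Σc'Δl = 62.6 kN/m; ΣN' = 185.4 kN/m; ΣW sinα = 66.3 kN/m
Resisting = 62.6 + 185.4·tan20.4° = 62.6 + 69.0 = 131.5 kN/m
FS = 131.5 / 66.3 = 1.984

FS = 1.98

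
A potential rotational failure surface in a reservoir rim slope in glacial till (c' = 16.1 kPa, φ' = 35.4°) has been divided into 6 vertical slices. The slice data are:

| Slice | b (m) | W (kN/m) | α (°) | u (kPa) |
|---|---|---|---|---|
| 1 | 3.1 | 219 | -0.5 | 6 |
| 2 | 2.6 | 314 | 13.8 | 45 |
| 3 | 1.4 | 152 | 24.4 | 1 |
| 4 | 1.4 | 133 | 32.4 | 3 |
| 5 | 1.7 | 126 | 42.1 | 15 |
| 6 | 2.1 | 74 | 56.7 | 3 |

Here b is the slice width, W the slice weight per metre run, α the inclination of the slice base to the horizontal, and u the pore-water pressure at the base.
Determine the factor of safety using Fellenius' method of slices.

Ordinary method of slices: FS = Σ[c'·Δl_i + (W_i cosα_i − u_i·Δl_i)·tanφ'] / Σ W_i sinα_i, with Δl_i = b_i / cosα_i.
Slice 1: Δl = 3.1/cos(-0.5°) = 3.100 m; N'_1 = 219·cos(-0.5°) − 6·3.100 = 200.4; c'Δl = 49.91; W sinα = -1.9
Slice 2: Δl = 2.6/cos13.8° = 2.677 m; N'_2 = 314·cos13.8° − 45·2.677 = 184.5; c'Δl = 43.10; W sinα = 74.9
Slice 3: Δl = 1.4/cos24.4° = 1.537 m; N'_3 = 152·cos24.4° − 1·1.537 = 136.9; c'Δl = 24.75; W sinα = 62.8
Slice 4: Δl = 1.4/cos32.4° = 1.658 m; N'_4 = 133·cos32.4° − 3·1.658 = 107.3; c'Δl = 26.70; W sinα = 71.3
Slice 5: Δl = 1.7/cos42.1° = 2.291 m; N'_5 = 126·cos42.1° − 15·2.291 = 59.1; c'Δl = 36.89; W sinα = 84.5
Slice 6: Δl = 2.1/cos56.7° = 3.825 m; N'_6 = 74·cos56.7° − 3·3.825 = 29.2; c'Δl = 61.58; W sinα = 61.8
Σc'Δl = 242.9 kN/m; ΣN' = 717.3 kN/m; ΣW sinα = 353.4 kN/m
Resisting = 242.9 + 717.3·tan35.4° = 242.9 + 509.8 = 752.7 kN/m
FS = 752.7 / 353.4 = 2.130

FS = 2.13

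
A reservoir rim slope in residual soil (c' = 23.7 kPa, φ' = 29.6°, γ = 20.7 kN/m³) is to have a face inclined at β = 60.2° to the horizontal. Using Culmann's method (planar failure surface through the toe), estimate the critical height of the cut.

H_c = 24.81 m

Culmann's analysis gives the critical failure plane at α_cr = (β + φ')/2 = (60.2 + 29.6)/2 = 44.9°, and the critical height
H_c = (4c'/γ) · sinβ cosφ' / [1 − cos(β − φ')]
    = (4·23.7/20.7) · sin60.2°·cos29.6° / [1 − cos(30.6°)]
    = 4.580 · 0.8678·0.8695 / [1 − 0.8607]
    = 4.580 · 0.7545 / 0.1393
    = 24.81 m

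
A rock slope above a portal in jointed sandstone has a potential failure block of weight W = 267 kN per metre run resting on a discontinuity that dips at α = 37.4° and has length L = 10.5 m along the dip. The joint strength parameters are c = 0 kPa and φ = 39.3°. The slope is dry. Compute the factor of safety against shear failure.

Resolving the block weight along and normal to the plane and applying the Mohr–Coulomb strength on the joint:
N' = W cosα = 267·cos37.4° = 212.1 kN/m
Driving force T = W sinα = 267·sin37.4° = 162.2 kN/m
Resisting force R = c·L + N'·tanφ = 0·10.5 + 212.1·tan39.3° = 0.0 + 173.6 = 173.6 kN/m
FS = R / T = 173.6 / 162.2 = 1.071

FS = 1.07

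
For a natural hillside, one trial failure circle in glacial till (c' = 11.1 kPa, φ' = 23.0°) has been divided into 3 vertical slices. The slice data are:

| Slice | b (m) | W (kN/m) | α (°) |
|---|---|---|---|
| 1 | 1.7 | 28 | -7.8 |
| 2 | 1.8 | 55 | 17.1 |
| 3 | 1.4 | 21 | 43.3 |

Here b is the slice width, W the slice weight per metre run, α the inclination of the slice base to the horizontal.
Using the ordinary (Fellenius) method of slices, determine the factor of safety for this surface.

FS = 3.81

Ordinary method of slices: FS = Σ[c'·Δl_i + (W_i cosα_i)·tanφ'] / Σ W_i sinα_i, with Δl_i = b_i / cosα_i.
Slice 1: Δl = 1.7/cos(-7.8°) = 1.716 m; N'_1 = 28·cos(-7.8°) = 27.7; c'Δl = 19.05; W sinα = -3.8
Slice 2: Δl = 1.8/cos17.1° = 1.883 m; N'_2 = 55·cos17.1° = 52.6; c'Δl = 20.90; W sinα = 16.2
Slice 3: Δl = 1.4/cos43.3° = 1.924 m; N'_3 = 21·cos43.3° = 15.3; c'Δl = 21.35; W sinα = 14.4
Σc'Δl = 61.3 kN/m; ΣN' = 95.6 kN/m; ΣW sinα = 26.8 kN/m
Resisting = 61.3 + 95.6·tan23.0° = 61.3 + 40.6 = 101.9 kN/m
FS = 101.9 / 26.8 = 3.805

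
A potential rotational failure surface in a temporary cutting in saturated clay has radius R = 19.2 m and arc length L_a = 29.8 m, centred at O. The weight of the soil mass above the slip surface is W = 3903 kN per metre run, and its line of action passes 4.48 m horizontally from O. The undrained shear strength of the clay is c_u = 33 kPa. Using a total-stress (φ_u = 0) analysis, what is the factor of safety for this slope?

Taking moments about the centre O, the resisting moment is provided by the undrained shear strength acting along the arc:
M_R = c_u·L_a·R = 33·29.80·19.2 = 18881.3 kN·m/m
M_D = W·d = 3903·4.48 = 17485.4 kN·m/m
FS = M_R / M_D = 18881.3 / 17485.4 = 1.080

FS = 1.08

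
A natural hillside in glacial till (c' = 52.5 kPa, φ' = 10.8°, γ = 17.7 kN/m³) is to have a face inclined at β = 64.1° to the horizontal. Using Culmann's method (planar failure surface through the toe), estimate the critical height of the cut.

H_c = 26.05 m

Culmann's analysis gives the critical failure plane at α_cr = (β + φ')/2 = (64.1 + 10.8)/2 = 37.4°, and the critical height
H_c = (4c'/γ) · sinβ cosφ' / [1 − cos(β − φ')]
    = (4·52.5/17.7) · sin64.1°·cos10.8° / [1 − cos(53.3°)]
    = 11.864 · 0.8996·0.9823 / [1 − 0.5976]
    = 11.864 · 0.8836 / 0.4024
    = 26.05 m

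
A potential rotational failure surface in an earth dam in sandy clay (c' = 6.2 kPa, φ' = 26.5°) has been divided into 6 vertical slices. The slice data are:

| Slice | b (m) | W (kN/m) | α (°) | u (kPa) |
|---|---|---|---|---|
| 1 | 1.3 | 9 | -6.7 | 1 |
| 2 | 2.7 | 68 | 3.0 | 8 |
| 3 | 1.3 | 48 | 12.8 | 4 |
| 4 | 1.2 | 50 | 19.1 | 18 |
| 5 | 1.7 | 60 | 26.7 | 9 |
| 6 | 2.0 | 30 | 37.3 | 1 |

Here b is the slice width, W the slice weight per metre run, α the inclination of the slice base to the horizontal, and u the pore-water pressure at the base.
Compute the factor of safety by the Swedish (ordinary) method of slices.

FS = 2.10

Ordinary method of slices: FS = Σ[c'·Δl_i + (W_i cosα_i − u_i·Δl_i)·tanφ'] / Σ W_i sinα_i, with Δl_i = b_i / cosα_i.
Slice 1: Δl = 1.3/cos(-6.7°) = 1.309 m; N'_1 = 9·cos(-6.7°) − 1·1.309 = 7.6; c'Δl = 8.12; W sinα = -1.1
Slice 2: Δl = 2.7/cos3.0° = 2.704 m; N'_2 = 68·cos3.0° − 8·2.704 = 46.3; c'Δl = 16.76; W sinα = 3.6
Slice 3: Δl = 1.3/cos12.8° = 1.333 m; N'_3 = 48·cos12.8° − 4·1.333 = 41.5; c'Δl = 8.27; W sinα = 10.6
Slice 4: Δl = 1.2/cos19.1° = 1.270 m; N'_4 = 50·cos19.1° − 18·1.270 = 24.4; c'Δl = 7.87; W sinα = 16.4
Slice 5: Δl = 1.7/cos26.7° = 1.903 m; N'_5 = 60·cos26.7° − 9·1.903 = 36.5; c'Δl = 11.80; W sinα = 27.0
Slice 6: Δl = 2.0/cos37.3° = 2.514 m; N'_6 = 30·cos37.3° − 1·2.514 = 21.3; c'Δl = 15.59; W sinα = 18.2
Σc'Δl = 68.4 kN/m; ΣN' = 177.6 kN/m; ΣW sinα = 74.6 kN/m
Resisting = 68.4 + 177.6·tan26.5° = 68.4 + 88.5 = 156.9 kN/m
FS = 156.9 / 74.6 = 2.103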